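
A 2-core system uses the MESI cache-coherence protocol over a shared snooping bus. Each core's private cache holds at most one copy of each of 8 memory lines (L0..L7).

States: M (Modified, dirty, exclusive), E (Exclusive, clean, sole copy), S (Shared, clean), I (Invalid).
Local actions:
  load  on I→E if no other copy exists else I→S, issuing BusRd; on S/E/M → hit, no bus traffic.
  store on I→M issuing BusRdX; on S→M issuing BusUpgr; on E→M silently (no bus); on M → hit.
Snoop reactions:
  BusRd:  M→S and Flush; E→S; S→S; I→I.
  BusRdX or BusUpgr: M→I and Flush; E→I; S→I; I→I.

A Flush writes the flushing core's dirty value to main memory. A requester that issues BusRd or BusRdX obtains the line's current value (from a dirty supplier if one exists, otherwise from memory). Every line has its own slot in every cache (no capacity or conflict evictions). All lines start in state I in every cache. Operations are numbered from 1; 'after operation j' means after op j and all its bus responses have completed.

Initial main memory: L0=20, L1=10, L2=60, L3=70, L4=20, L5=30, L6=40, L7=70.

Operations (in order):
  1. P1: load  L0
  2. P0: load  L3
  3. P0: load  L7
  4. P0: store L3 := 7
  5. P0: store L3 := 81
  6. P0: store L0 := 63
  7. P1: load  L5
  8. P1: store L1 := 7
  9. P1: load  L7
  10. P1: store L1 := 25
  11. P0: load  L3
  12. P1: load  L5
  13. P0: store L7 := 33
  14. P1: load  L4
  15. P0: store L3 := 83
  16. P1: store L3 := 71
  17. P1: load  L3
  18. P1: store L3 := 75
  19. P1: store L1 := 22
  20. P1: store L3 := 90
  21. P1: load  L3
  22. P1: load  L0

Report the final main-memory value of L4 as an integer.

memory[L4] = 20

  op1 P1: load  L0 → I/E on L0; bus BusRd; mem=20
  op2 P0: load  L3 → E/I on L3; bus BusRd; mem=70
  op3 P0: load  L7 → E/I on L7; bus BusRd; mem=70
  op4 P0: store L3 := 7 → M/I on L3; bus (none); mem=70
  op5 P0: store L3 := 81 → M/I on L3; bus (none); mem=70
  op6 P0: store L0 := 63 → M/I on L0; bus BusRdX; mem=20
  op7 P1: load  L5 → I/E on L5; bus BusRd; mem=30
  op8 P1: store L1 := 7 → I/M on L1; bus BusRdX; mem=10
  op9 P1: load  L7 → S/S on L7; bus BusRd; mem=70
  op10 P1: store L1 := 25 → I/M on L1; bus (none); mem=10
  op11 P0: load  L3 → M/I on L3; bus (none); mem=70
  op12 P1: load  L5 → I/E on L5; bus (none); mem=30
  op13 P0: store L7 := 33 → M/I on L7; bus BusUpgr; mem=70
  op14 P1: load  L4 → I/E on L4; bus BusRd; mem=20
  op15 P0: store L3 := 83 → M/I on L3; bus (none); mem=70
  op16 P1: store L3 := 71 → I/M on L3; bus BusRdX Flush; mem=83
  op17 P1: load  L3 → I/M on L3; bus (none); mem=83
  op18 P1: store L3 := 75 → I/M on L3; bus (none); mem=83
  op19 P1: store L1 := 22 → I/M on L1; bus (none); mem=10
  op20 P1: store L3 := 90 → I/M on L3; bus (none); mem=83
  op21 P1: load  L3 → I/M on L3; bus (none); mem=83
  op22 P1: load  L0 → S/S on L0; bus BusRd Flush; mem=63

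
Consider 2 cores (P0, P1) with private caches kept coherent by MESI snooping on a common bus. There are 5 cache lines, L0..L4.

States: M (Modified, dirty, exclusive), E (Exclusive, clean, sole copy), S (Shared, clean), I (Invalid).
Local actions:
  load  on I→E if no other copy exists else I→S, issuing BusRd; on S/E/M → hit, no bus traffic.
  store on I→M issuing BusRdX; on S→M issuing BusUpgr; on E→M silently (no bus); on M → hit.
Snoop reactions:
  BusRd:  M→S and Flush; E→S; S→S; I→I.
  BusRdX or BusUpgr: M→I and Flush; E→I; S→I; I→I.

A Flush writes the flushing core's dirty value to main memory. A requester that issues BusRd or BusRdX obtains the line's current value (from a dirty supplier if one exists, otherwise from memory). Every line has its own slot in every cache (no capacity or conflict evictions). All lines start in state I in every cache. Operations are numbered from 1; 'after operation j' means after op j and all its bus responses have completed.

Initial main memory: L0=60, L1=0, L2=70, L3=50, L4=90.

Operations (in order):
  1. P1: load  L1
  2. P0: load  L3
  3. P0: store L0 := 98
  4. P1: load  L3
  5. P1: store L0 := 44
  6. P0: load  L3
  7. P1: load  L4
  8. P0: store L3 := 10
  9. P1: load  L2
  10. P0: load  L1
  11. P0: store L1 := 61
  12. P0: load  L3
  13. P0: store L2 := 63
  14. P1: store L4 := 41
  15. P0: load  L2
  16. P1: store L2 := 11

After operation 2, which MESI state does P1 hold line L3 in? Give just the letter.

1. P1: load  L1  bus=[BusRd]  L1: P0=I P1=E  mem[L1]=0
2. P0: load  L3  bus=[BusRd]  L3: P0=E P1=I  mem[L3]=50
3. P0: store L0 := 98  bus=[BusRdX]  L0: P0=M P1=I  mem[L0]=60
4. P1: load  L3  bus=[BusRd]  L3: P0=S P1=S  mem[L3]=50
5. P1: store L0 := 44  bus=[BusRdX,Flush]  L0: P0=I P1=M  mem[L0]=98
6. P0: load  L3  bus=[-]  L3: P0=S P1=S  mem[L3]=50
7. P1: load  L4  bus=[BusRd]  L4: P0=I P1=E  mem[L4]=90
8. P0: store L3 := 10  bus=[BusUpgr]  L3: P0=M P1=I  mem[L3]=50
9. P1: load  L2  bus=[BusRd]  L2: P0=I P1=E  mem[L2]=70
10. P0: load  L1  bus=[BusRd]  L1: P0=S P1=S  mem[L1]=0
11. P0: store L1 := 61  bus=[BusUpgr]  L1: P0=M P1=I  mem[L1]=0
12. P0: load  L3  bus=[-]  L3: P0=M P1=I  mem[L3]=50
13. P0: store L2 := 63  bus=[BusRdX]  L2: P0=M P1=I  mem[L2]=70
14. P1: store L4 := 41  bus=[-]  L4: P0=I P1=M  mem[L4]=90
15. P0: load  L2  bus=[-]  L2: P0=M P1=I  mem[L2]=70
16. P1: store L2 := 11  bus=[BusRdX,Flush]  L2: P0=I P1=M  mem[L2]=63

state = I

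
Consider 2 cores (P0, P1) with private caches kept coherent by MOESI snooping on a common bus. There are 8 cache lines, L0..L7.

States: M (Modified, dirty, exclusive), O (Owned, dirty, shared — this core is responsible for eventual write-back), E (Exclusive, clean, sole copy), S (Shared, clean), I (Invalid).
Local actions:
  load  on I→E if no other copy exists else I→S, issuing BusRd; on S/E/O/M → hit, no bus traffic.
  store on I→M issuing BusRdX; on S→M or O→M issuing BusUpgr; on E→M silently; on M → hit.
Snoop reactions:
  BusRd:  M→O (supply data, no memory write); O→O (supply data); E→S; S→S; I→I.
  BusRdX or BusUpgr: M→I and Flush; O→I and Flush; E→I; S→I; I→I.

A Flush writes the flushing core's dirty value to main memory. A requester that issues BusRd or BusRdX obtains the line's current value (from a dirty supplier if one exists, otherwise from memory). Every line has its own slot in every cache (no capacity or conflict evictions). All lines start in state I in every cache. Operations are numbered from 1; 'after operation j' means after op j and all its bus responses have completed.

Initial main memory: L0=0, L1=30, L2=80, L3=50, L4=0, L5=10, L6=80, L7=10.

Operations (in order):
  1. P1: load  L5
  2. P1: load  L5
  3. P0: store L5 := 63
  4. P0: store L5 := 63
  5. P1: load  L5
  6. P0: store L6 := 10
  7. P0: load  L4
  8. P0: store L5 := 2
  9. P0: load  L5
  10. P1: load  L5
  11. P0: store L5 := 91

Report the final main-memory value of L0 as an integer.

memory[L0] = 0

1. P1: load  L5  bus=[BusRd]  L5: P0=I P1=E  mem[L5]=10
2. P1: load  L5  bus=[-]  L5: P0=I P1=E  mem[L5]=10
3. P0: store L5 := 63  bus=[BusRdX]  L5: P0=M P1=I  mem[L5]=10
4. P0: store L5 := 63  bus=[-]  L5: P0=M P1=I  mem[L5]=10
5. P1: load  L5  bus=[BusRd]  L5: P0=O P1=S  mem[L5]=10
6. P0: store L6 := 10  bus=[BusRdX]  L6: P0=M P1=I  mem[L6]=80
7. P0: load  L4  bus=[BusRd]  L4: P0=E P1=I  mem[L4]=0
8. P0: store L5 := 2  bus=[BusUpgr]  L5: P0=M P1=I  mem[L5]=10
9. P0: load  L5  bus=[-]  L5: P0=M P1=I  mem[L5]=10
10. P1: load  L5  bus=[BusRd]  L5: P0=O P1=S  mem[L5]=10
11. P0: store L5 := 91  bus=[BusUpgr]  L5: P0=M P1=I  mem[L5]=10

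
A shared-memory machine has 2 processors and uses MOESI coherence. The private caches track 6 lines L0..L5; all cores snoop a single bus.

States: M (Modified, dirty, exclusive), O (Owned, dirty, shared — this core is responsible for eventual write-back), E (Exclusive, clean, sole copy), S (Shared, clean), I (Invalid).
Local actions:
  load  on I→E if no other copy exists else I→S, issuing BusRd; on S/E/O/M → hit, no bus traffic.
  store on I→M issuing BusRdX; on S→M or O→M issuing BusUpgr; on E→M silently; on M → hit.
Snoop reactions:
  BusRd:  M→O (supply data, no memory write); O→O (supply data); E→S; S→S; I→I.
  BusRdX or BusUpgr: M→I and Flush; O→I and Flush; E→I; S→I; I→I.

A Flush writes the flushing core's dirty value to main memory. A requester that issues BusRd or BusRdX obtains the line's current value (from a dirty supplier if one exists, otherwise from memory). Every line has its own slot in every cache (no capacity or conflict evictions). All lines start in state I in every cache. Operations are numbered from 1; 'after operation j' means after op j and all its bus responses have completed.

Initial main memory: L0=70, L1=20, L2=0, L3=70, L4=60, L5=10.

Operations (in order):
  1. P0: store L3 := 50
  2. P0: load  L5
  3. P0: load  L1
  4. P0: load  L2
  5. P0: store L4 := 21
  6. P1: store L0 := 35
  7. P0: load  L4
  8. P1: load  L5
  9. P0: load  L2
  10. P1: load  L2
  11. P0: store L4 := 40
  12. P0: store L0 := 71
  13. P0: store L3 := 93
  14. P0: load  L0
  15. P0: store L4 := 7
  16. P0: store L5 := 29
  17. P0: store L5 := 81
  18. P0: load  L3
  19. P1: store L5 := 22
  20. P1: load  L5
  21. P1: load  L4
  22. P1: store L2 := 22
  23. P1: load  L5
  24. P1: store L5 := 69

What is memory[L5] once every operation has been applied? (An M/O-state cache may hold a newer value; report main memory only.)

1. P0: store L3 := 50  bus=[BusRdX]  L3: P0=M P1=I  mem[L3]=70
2. P0: load  L5  bus=[BusRd]  L5: P0=E P1=I  mem[L5]=10
3. P0: load  L1  bus=[BusRd]  L1: P0=E P1=I  mem[L1]=20
4. P0: load  L2  bus=[BusRd]  L2: P0=E P1=I  mem[L2]=0
5. P0: store L4 := 21  bus=[BusRdX]  L4: P0=M P1=I  mem[L4]=60
6. P1: store L0 := 35  bus=[BusRdX]  L0: P0=I P1=M  mem[L0]=70
7. P0: load  L4  bus=[-]  L4: P0=M P1=I  mem[L4]=60
8. P1: load  L5  bus=[BusRd]  L5: P0=S P1=S  mem[L5]=10
9. P0: load  L2  bus=[-]  L2: P0=E P1=I  mem[L2]=0
10. P1: load  L2  bus=[BusRd]  L2: P0=S P1=S  mem[L2]=0
11. P0: store L4 := 40  bus=[-]  L4: P0=M P1=I  mem[L4]=60
12. P0: store L0 := 71  bus=[BusRdX,Flush]  L0: P0=M P1=I  mem[L0]=35
13. P0: store L3 := 93  bus=[-]  L3: P0=M P1=I  mem[L3]=70
14. P0: load  L0  bus=[-]  L0: P0=M P1=I  mem[L0]=35
15. P0: store L4 := 7  bus=[-]  L4: P0=M P1=I  mem[L4]=60
16. P0: store L5 := 29  bus=[BusUpgr]  L5: P0=M P1=I  mem[L5]=10
17. P0: store L5 := 81  bus=[-]  L5: P0=M P1=I  mem[L5]=10
18. P0: load  L3  bus=[-]  L3: P0=M P1=I  mem[L3]=70
19. P1: store L5 := 22  bus=[BusRdX,Flush]  L5: P0=I P1=M  mem[L5]=81
20. P1: load  L5  bus=[-]  L5: P0=I P1=M  mem[L5]=81
21. P1: load  L4  bus=[BusRd]  L4: P0=O P1=S  mem[L4]=60
22. P1: store L2 := 22  bus=[BusUpgr]  L2: P0=I P1=M  mem[L2]=0
23. P1: load  L5  bus=[-]  L5: P0=I P1=M  mem[L5]=81
24. P1: store L5 := 69  bus=[-]  L5: P0=I P1=M  mem[L5]=81

memory[L5] = 81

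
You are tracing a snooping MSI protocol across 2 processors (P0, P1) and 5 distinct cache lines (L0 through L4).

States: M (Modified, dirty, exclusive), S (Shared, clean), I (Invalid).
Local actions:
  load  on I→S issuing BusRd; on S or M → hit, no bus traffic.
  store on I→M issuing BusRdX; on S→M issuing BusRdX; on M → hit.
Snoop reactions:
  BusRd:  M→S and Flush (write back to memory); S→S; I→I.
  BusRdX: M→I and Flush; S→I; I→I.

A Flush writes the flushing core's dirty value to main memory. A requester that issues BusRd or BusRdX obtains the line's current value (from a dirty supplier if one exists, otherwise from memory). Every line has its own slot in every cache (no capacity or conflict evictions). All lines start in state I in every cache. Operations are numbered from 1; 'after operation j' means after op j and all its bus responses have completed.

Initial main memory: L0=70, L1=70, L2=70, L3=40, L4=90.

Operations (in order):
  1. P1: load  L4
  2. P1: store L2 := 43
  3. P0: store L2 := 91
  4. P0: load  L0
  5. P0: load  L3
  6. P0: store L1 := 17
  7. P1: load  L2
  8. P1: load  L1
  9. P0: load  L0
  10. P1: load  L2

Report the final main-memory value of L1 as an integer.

memory[L1] = 17

  op1 P1: load  L4 → I/S on L4; bus BusRd; mem=90
  op2 P1: store L2 := 43 → I/M on L2; bus BusRdX; mem=70
  op3 P0: store L2 := 91 → M/I on L2; bus BusRdX Flush; mem=43
  op4 P0: load  L0 → S/I on L0; bus BusRd; mem=70
  op5 P0: load  L3 → S/I on L3; bus BusRd; mem=40
  op6 P0: store L1 := 17 → M/I on L1; bus BusRdX; mem=70
  op7 P1: load  L2 → S/S on L2; bus BusRd Flush; mem=91
  op8 P1: load  L1 → S/S on L1; bus BusRd Flush; mem=17
  op9 P0: load  L0 → S/I on L0; bus (none); mem=70
  op10 P1: load  L2 → S/S on L2; bus (none); mem=91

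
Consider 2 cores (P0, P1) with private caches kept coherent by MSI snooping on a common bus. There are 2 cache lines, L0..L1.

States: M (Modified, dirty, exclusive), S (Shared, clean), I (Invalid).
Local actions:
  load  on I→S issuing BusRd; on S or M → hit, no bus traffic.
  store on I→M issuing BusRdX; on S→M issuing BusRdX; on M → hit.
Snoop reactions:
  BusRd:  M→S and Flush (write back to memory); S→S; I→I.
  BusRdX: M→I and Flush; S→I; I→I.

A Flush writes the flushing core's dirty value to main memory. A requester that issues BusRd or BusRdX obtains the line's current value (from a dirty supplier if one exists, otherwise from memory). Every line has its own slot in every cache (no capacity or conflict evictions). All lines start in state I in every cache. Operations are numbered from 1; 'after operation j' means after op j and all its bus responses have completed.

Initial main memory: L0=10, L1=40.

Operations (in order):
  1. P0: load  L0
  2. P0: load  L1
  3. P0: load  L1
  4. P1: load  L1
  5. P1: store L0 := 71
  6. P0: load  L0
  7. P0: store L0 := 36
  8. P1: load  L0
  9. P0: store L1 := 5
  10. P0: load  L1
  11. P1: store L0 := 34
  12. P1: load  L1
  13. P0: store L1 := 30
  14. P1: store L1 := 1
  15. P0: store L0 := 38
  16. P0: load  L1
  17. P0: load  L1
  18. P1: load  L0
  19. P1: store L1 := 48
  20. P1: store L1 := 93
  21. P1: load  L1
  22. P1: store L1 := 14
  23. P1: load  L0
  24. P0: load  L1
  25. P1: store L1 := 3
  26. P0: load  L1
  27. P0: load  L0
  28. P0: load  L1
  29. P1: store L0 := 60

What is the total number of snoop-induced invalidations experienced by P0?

step 1: P0: load  L0  ⟶  SI  (L0)  txn=BusRd  M[L0]=10
step 2: P0: load  L1  ⟶  SI  (L1)  txn=BusRd  M[L1]=40
step 3: P0: load  L1  ⟶  SI  (L1)  txn=∅  M[L1]=40
step 4: P1: load  L1  ⟶  SS  (L1)  txn=BusRd  M[L1]=40
step 5: P1: store L0 := 71  ⟶  IM  (L0)  txn=BusRdX  M[L0]=10
step 6: P0: load  L0  ⟶  SS  (L0)  txn=BusRd+Flush  M[L0]=71
step 7: P0: store L0 := 36  ⟶  MI  (L0)  txn=BusRdX  M[L0]=71
step 8: P1: load  L0  ⟶  SS  (L0)  txn=BusRd+Flush  M[L0]=36
step 9: P0: store L1 := 5  ⟶  MI  (L1)  txn=BusRdX  M[L1]=40
step 10: P0: load  L1  ⟶  MI  (L1)  txn=∅  M[L1]=40
step 11: P1: store L0 := 34  ⟶  IM  (L0)  txn=BusRdX  M[L0]=36
step 12: P1: load  L1  ⟶  SS  (L1)  txn=BusRd+Flush  M[L1]=5
step 13: P0: store L1 := 30  ⟶  MI  (L1)  txn=BusRdX  M[L1]=5
step 14: P1: store L1 := 1  ⟶  IM  (L1)  txn=BusRdX+Flush  M[L1]=30
step 15: P0: store L0 := 38  ⟶  MI  (L0)  txn=BusRdX+Flush  M[L0]=34
step 16: P0: load  L1  ⟶  SS  (L1)  txn=BusRd+Flush  M[L1]=1
step 17: P0: load  L1  ⟶  SS  (L1)  txn=∅  M[L1]=1
step 18: P1: load  L0  ⟶  SS  (L0)  txn=BusRd+Flush  M[L0]=38
step 19: P1: store L1 := 48  ⟶  IM  (L1)  txn=BusRdX  M[L1]=1
step 20: P1: store L1 := 93  ⟶  IM  (L1)  txn=∅  M[L1]=1
step 21: P1: load  L1  ⟶  IM  (L1)  txn=∅  M[L1]=1
step 22: P1: store L1 := 14  ⟶  IM  (L1)  txn=∅  M[L1]=1
step 23: P1: load  L0  ⟶  SS  (L0)  txn=∅  M[L0]=38
step 24: P0: load  L1  ⟶  SS  (L1)  txn=BusRd+Flush  M[L1]=14
step 25: P1: store L1 := 3  ⟶  IM  (L1)  txn=BusRdX  M[L1]=14
step 26: P0: load  L1  ⟶  SS  (L1)  txn=BusRd+Flush  M[L1]=3
step 27: P0: load  L0  ⟶  SS  (L0)  txn=∅  M[L0]=38
step 28: P0: load  L1  ⟶  SS  (L1)  txn=∅  M[L1]=3
step 29: P1: store L0 := 60  ⟶  IM  (L0)  txn=BusRdX  M[L0]=38

invalidations = 6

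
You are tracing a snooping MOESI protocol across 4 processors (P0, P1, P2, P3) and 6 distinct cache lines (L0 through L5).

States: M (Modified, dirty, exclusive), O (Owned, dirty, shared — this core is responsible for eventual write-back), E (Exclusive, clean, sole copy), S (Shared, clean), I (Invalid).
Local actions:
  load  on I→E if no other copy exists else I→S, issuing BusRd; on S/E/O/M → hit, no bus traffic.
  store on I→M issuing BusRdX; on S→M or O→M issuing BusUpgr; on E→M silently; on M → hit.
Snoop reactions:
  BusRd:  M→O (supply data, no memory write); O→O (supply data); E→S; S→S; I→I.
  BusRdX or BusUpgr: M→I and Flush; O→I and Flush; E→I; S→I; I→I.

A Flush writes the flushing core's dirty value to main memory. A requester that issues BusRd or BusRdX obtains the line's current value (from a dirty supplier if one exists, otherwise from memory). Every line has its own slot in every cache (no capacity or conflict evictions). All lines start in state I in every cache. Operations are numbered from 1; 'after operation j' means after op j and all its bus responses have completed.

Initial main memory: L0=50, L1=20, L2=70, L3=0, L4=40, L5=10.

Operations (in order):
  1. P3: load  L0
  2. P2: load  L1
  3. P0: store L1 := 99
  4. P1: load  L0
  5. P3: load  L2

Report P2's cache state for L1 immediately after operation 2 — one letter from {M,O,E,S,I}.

state = E

step 1: P3: load  L0  ⟶  IIIE  (L0)  txn=BusRd  M[L0]=50
step 2: P2: load  L1  ⟶  IIEI  (L1)  txn=BusRd  M[L1]=20
step 3: P0: store L1 := 99  ⟶  MIII  (L1)  txn=BusRdX  M[L1]=20
step 4: P1: load  L0  ⟶  ISIS  (L0)  txn=BusRd  M[L0]=50
step 5: P3: load  L2  ⟶  IIIE  (L2)  txn=BusRd  M[L2]=70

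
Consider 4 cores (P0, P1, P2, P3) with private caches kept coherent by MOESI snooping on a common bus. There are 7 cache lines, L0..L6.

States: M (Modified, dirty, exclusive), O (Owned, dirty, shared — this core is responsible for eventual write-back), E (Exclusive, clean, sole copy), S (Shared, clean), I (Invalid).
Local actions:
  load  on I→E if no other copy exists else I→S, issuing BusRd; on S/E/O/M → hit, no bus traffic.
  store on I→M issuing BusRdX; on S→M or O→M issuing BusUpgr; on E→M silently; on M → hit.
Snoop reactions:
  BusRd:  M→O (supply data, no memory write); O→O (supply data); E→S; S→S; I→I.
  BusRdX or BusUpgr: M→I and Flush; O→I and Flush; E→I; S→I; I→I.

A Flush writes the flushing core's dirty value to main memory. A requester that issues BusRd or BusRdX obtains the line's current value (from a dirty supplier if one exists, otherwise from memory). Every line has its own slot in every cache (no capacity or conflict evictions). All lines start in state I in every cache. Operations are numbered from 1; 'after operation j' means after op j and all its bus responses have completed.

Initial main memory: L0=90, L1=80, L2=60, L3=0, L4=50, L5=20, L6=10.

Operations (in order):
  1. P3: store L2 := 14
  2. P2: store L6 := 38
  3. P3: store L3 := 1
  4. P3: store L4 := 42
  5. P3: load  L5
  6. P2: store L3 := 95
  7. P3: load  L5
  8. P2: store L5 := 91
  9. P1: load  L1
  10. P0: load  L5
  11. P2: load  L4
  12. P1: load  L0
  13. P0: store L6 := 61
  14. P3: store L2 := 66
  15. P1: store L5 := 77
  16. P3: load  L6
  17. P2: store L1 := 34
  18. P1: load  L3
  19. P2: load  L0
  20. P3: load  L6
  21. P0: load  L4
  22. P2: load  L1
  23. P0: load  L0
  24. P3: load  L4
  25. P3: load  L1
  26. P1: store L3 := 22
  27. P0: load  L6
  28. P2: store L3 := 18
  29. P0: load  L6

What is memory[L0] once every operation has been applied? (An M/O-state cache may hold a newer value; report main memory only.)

step 1: P3: store L2 := 14  ⟶  IIIM  (L2)  txn=BusRdX  M[L2]=60
step 2: P2: store L6 := 38  ⟶  IIMI  (L6)  txn=BusRdX  M[L6]=10
step 3: P3: store L3 := 1  ⟶  IIIM  (L3)  txn=BusRdX  M[L3]=0
step 4: P3: store L4 := 42  ⟶  IIIM  (L4)  txn=BusRdX  M[L4]=50
step 5: P3: load  L5  ⟶  IIIE  (L5)  txn=BusRd  M[L5]=20
step 6: P2: store L3 := 95  ⟶  IIMI  (L3)  txn=BusRdX+Flush  M[L3]=1
step 7: P3: load  L5  ⟶  IIIE  (L5)  txn=∅  M[L5]=20
step 8: P2: store L5 := 91  ⟶  IIMI  (L5)  txn=BusRdX  M[L5]=20
step 9: P1: load  L1  ⟶  IEII  (L1)  txn=BusRd  M[L1]=80
step 10: P0: load  L5  ⟶  SIOI  (L5)  txn=BusRd  M[L5]=20
step 11: P2: load  L4  ⟶  IISO  (L4)  txn=BusRd  M[L4]=50
step 12: P1: load  L0  ⟶  IEII  (L0)  txn=BusRd  M[L0]=90
step 13: P0: store L6 := 61  ⟶  MIII  (L6)  txn=BusRdX+Flush  M[L6]=38
step 14: P3: store L2 := 66  ⟶  IIIM  (L2)  txn=∅  M[L2]=60
step 15: P1: store L5 := 77  ⟶  IMII  (L5)  txn=BusRdX+Flush  M[L5]=91
step 16: P3: load  L6  ⟶  OIIS  (L6)  txn=BusRd  M[L6]=38
step 17: P2: store L1 := 34  ⟶  IIMI  (L1)  txn=BusRdX  M[L1]=80
step 18: P1: load  L3  ⟶  ISOI  (L3)  txn=BusRd  M[L3]=1
step 19: P2: load  L0  ⟶  ISSI  (L0)  txn=BusRd  M[L0]=90
step 20: P3: load  L6  ⟶  OIIS  (L6)  txn=∅  M[L6]=38
step 21: P0: load  L4  ⟶  SISO  (L4)  txn=BusRd  M[L4]=50
step 22: P2: load  L1  ⟶  IIMI  (L1)  txn=∅  M[L1]=80
step 23: P0: load  L0  ⟶  SSSI  (L0)  txn=BusRd  M[L0]=90
step 24: P3: load  L4  ⟶  SISO  (L4)  txn=∅  M[L4]=50
step 25: P3: load  L1  ⟶  IIOS  (L1)  txn=BusRd  M[L1]=80
step 26: P1: store L3 := 22  ⟶  IMII  (L3)  txn=BusUpgr+Flush  M[L3]=95
step 27: P0: load  L6  ⟶  OIIS  (L6)  txn=∅  M[L6]=38
step 28: P2: store L3 := 18  ⟶  IIMI  (L3)  txn=BusRdX+Flush  M[L3]=22
step 29: P0: load  L6  ⟶  OIIS  (L6)  txn=∅  M[L6]=38

memory[L0] = 90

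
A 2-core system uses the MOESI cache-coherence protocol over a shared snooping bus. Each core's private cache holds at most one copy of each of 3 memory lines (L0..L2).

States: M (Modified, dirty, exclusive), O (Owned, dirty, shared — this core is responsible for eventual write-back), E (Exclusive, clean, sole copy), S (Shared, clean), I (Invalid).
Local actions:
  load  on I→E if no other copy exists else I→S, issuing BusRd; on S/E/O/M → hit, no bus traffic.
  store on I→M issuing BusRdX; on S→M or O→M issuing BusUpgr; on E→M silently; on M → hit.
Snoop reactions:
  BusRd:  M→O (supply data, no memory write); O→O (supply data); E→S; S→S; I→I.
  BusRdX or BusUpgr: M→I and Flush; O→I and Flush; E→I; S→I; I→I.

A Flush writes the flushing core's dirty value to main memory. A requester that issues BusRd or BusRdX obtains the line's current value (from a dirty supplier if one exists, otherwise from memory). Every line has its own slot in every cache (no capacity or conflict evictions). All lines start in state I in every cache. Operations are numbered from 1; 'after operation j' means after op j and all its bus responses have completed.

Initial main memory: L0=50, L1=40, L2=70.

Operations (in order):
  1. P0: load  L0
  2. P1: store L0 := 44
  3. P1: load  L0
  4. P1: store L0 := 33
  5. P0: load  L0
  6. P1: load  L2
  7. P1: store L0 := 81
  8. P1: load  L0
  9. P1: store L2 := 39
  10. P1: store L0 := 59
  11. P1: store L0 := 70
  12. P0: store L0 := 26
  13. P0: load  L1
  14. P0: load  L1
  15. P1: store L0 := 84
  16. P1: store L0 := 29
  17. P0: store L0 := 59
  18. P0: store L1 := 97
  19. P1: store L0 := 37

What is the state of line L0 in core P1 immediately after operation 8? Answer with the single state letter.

  op1 P0: load  L0 → E/I on L0; bus BusRd; mem=50
  op2 P1: store L0 := 44 → I/M on L0; bus BusRdX; mem=50
  op3 P1: load  L0 → I/M on L0; bus (none); mem=50
  op4 P1: store L0 := 33 → I/M on L0; bus (none); mem=50
  op5 P0: load  L0 → S/O on L0; bus BusRd; mem=50
  op6 P1: load  L2 → I/E on L2; bus BusRd; mem=70
  op7 P1: store L0 := 81 → I/M on L0; bus BusUpgr; mem=50
  op8 P1: load  L0 → I/M on L0; bus (none); mem=50
  op9 P1: store L2 := 39 → I/M on L2; bus (none); mem=70
  op10 P1: store L0 := 59 → I/M on L0; bus (none); mem=50
  op11 P1: store L0 := 70 → I/M on L0; bus (none); mem=50
  op12 P0: store L0 := 26 → M/I on L0; bus BusRdX Flush; mem=70
  op13 P0: load  L1 → E/I on L1; bus BusRd; mem=40
  op14 P0: load  L1 → E/I on L1; bus (none); mem=40
  op15 P1: store L0 := 84 → I/M on L0; bus BusRdX Flush; mem=26
  op16 P1: store L0 := 29 → I/M on L0; bus (none); mem=26
  op17 P0: store L0 := 59 → M/I on L0; bus BusRdX Flush; mem=29
  op18 P0: store L1 := 97 → M/I on L1; bus (none); mem=40
  op19 P1: store L0 := 37 → I/M on L0; bus BusRdX Flush; mem=59

state = M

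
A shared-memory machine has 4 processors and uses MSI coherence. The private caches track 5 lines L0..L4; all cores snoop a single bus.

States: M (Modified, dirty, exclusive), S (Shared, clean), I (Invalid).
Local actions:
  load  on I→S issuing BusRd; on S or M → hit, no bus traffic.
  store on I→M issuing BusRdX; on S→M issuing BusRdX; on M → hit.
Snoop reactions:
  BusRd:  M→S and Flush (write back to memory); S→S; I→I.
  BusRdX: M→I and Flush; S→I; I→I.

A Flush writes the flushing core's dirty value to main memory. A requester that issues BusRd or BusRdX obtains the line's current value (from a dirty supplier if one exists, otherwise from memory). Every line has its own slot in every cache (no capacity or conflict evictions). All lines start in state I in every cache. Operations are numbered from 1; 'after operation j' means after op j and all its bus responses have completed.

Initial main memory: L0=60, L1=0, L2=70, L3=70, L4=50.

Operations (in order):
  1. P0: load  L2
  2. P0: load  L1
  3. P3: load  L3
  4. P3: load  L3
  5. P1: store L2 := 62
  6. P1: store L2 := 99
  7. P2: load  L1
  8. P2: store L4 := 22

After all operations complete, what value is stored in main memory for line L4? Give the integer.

memory[L4] = 50

  op1 P0: load  L2 → S/I/I/I on L2; bus BusRd; mem=70
  op2 P0: load  L1 → S/I/I/I on L1; bus BusRd; mem=0
  op3 P3: load  L3 → I/I/I/S on L3; bus BusRd; mem=70
  op4 P3: load  L3 → I/I/I/S on L3; bus (none); mem=70
  op5 P1: store L2 := 62 → I/M/I/I on L2; bus BusRdX; mem=70
  op6 P1: store L2 := 99 → I/M/I/I on L2; bus (none); mem=70
  op7 P2: load  L1 → S/I/S/I on L1; bus BusRd; mem=0
  op8 P2: store L4 := 22 → I/I/M/I on L4; bus BusRdX; mem=50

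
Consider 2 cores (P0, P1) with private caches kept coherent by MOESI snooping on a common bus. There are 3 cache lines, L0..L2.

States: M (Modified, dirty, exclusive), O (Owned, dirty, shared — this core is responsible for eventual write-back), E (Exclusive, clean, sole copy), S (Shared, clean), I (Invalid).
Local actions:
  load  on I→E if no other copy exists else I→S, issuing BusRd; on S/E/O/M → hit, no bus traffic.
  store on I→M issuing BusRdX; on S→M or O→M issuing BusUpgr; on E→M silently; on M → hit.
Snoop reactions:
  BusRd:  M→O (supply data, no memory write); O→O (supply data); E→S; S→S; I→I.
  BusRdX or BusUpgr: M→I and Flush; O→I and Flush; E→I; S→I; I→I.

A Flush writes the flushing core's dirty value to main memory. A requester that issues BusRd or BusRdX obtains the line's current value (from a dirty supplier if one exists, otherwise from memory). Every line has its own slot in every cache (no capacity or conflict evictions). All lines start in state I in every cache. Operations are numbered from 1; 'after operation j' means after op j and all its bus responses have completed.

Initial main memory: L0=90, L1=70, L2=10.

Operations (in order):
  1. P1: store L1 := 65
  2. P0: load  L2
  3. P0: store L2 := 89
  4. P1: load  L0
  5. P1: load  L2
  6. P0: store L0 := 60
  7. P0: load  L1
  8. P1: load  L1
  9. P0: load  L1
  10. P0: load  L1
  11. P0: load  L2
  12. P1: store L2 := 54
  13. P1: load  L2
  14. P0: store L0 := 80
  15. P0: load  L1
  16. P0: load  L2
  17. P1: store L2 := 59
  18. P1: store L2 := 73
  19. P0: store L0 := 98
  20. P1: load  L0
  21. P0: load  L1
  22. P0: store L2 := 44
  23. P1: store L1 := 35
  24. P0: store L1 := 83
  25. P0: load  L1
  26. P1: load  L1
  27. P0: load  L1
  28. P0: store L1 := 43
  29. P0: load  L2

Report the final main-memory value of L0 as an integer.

memory[L0] = 90

[1] P1: store L1 := 65 | P0:I, P1:M(65) | bus: BusRdX
[2] P0: load  L2 | P0:E(10), P1:I | bus: BusRd
[3] P0: store L2 := 89 | P0:M(89), P1:I | bus: none
[4] P1: load  L0 | P0:I, P1:E(90) | bus: BusRd
[5] P1: load  L2 | P0:O(89), P1:S(89) | bus: BusRd
[6] P0: store L0 := 60 | P0:M(60), P1:I | bus: BusRdX
[7] P0: load  L1 | P0:S(65), P1:O(65) | bus: BusRd
[8] P1: load  L1 | P0:S(65), P1:O(65) | bus: none
[9] P0: load  L1 | P0:S(65), P1:O(65) | bus: none
[10] P0: load  L1 | P0:S(65), P1:O(65) | bus: none
[11] P0: load  L2 | P0:O(89), P1:S(89) | bus: none
[12] P1: store L2 := 54 | P0:I, P1:M(54) | bus: BusUpgr,Flush
[13] P1: load  L2 | P0:I, P1:M(54) | bus: none
[14] P0: store L0 := 80 | P0:M(80), P1:I | bus: none
[15] P0: load  L1 | P0:S(65), P1:O(65) | bus: none
[16] P0: load  L2 | P0:S(54), P1:O(54) | bus: BusRd
[17] P1: store L2 := 59 | P0:I, P1:M(59) | bus: BusUpgr
[18] P1: store L2 := 73 | P0:I, P1:M(73) | bus: none
[19] P0: store L0 := 98 | P0:M(98), P1:I | bus: none
[20] P1: load  L0 | P0:O(98), P1:S(98) | bus: BusRd
[21] P0: load  L1 | P0:S(65), P1:O(65) | bus: none
[22] P0: store L2 := 44 | P0:M(44), P1:I | bus: BusRdX,Flush
[23] P1: store L1 := 35 | P0:I, P1:M(35) | bus: BusUpgr
[24] P0: store L1 := 83 | P0:M(83), P1:I | bus: BusRdX,Flush
[25] P0: load  L1 | P0:M(83), P1:I | bus: none
[26] P1: load  L1 | P0:O(83), P1:S(83) | bus: BusRd
[27] P0: load  L1 | P0:O(83), P1:S(83) | bus: none
[28] P0: store L1 := 43 | P0:M(43), P1:I | bus: BusUpgr
[29] P0: load  L2 | P0:M(44), P1:I | bus: none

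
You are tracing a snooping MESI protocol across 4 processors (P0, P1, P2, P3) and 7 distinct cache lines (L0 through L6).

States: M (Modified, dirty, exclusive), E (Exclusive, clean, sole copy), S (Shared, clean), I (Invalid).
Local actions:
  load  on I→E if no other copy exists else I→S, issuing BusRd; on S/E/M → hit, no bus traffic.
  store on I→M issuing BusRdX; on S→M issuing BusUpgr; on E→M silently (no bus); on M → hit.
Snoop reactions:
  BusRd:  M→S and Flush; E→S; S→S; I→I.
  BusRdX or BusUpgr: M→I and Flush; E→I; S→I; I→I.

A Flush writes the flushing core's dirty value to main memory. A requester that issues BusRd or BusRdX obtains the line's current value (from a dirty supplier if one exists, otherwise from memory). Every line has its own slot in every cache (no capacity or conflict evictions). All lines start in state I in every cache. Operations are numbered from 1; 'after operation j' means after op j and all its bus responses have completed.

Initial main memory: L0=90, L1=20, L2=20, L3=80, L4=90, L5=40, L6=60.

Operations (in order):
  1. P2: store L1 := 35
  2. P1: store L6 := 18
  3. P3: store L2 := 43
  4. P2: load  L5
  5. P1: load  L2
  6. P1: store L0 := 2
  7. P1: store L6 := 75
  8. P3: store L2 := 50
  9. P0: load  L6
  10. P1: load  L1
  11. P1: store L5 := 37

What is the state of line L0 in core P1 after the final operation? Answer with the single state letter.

[1] P2: store L1 := 35 | P0:I, P1:I, P2:M(35), P3:I | bus: BusRdX
[2] P1: store L6 := 18 | P0:I, P1:M(18), P2:I, P3:I | bus: BusRdX
[3] P3: store L2 := 43 | P0:I, P1:I, P2:I, P3:M(43) | bus: BusRdX
[4] P2: load  L5 | P0:I, P1:I, P2:E(40), P3:I | bus: BusRd
[5] P1: load  L2 | P0:I, P1:S(43), P2:I, P3:S(43) | bus: BusRd,Flush
[6] P1: store L0 := 2 | P0:I, P1:M(2), P2:I, P3:I | bus: BusRdX
[7] P1: store L6 := 75 | P0:I, P1:M(75), P2:I, P3:I | bus: none
[8] P3: store L2 := 50 | P0:I, P1:I, P2:I, P3:M(50) | bus: BusUpgr
[9] P0: load  L6 | P0:S(75), P1:S(75), P2:I, P3:I | bus: BusRd,Flush
[10] P1: load  L1 | P0:I, P1:S(35), P2:S(35), P3:I | bus: BusRd,Flush
[11] P1: store L5 := 37 | P0:I, P1:M(37), P2:I, P3:I | bus: BusRdX

state = M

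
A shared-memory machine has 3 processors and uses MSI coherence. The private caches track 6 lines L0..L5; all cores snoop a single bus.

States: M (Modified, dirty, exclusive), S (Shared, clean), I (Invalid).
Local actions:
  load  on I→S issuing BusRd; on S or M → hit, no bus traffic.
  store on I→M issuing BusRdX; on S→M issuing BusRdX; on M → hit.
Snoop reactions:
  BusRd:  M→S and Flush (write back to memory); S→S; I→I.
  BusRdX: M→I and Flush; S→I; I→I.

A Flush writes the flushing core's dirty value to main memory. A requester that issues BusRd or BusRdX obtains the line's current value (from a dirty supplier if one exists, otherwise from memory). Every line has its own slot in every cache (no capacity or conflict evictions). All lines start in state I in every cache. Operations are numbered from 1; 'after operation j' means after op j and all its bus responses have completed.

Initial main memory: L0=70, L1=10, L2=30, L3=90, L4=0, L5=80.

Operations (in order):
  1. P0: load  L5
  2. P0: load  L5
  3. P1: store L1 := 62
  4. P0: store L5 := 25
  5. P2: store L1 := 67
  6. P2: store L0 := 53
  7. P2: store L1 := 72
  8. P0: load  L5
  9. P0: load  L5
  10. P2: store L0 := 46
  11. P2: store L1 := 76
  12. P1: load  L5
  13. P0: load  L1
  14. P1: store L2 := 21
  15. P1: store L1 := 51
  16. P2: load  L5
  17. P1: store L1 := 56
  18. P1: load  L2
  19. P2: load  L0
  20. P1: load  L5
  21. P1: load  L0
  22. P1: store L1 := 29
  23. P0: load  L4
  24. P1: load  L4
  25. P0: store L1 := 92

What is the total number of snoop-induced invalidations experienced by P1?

invalidations = 2

[1] P0: load  L5 | P0:S(80), P1:I, P2:I | bus: BusRd
[2] P0: load  L5 | P0:S(80), P1:I, P2:I | bus: none
[3] P1: store L1 := 62 | P0:I, P1:M(62), P2:I | bus: BusRdX
[4] P0: store L5 := 25 | P0:M(25), P1:I, P2:I | bus: BusRdX
[5] P2: store L1 := 67 | P0:I, P1:I, P2:M(67) | bus: BusRdX,Flush
[6] P2: store L0 := 53 | P0:I, P1:I, P2:M(53) | bus: BusRdX
[7] P2: store L1 := 72 | P0:I, P1:I, P2:M(72) | bus: none
[8] P0: load  L5 | P0:M(25), P1:I, P2:I | bus: none
[9] P0: load  L5 | P0:M(25), P1:I, P2:I | bus: none
[10] P2: store L0 := 46 | P0:I, P1:I, P2:M(46) | bus: none
[11] P2: store L1 := 76 | P0:I, P1:I, P2:M(76) | bus: none
[12] P1: load  L5 | P0:S(25), P1:S(25), P2:I | bus: BusRd,Flush
[13] P0: load  L1 | P0:S(76), P1:I, P2:S(76) | bus: BusRd,Flush
[14] P1: store L2 := 21 | P0:I, P1:M(21), P2:I | bus: BusRdX
[15] P1: store L1 := 51 | P0:I, P1:M(51), P2:I | bus: BusRdX
[16] P2: load  L5 | P0:S(25), P1:S(25), P2:S(25) | bus: BusRd
[17] P1: store L1 := 56 | P0:I, P1:M(56), P2:I | bus: none
[18] P1: load  L2 | P0:I, P1:M(21), P2:I | bus: none
[19] P2: load  L0 | P0:I, P1:I, P2:M(46) | bus: none
[20] P1: load  L5 | P0:S(25), P1:S(25), P2:S(25) | bus: none
[21] P1: load  L0 | P0:I, P1:S(46), P2:S(46) | bus: BusRd,Flush
[22] P1: store L1 := 29 | P0:I, P1:M(29), P2:I | bus: none
[23] P0: load  L4 | P0:S(0), P1:I, P2:I | bus: BusRd
[24] P1: load  L4 | P0:S(0), P1:S(0), P2:I | bus: BusRd
[25] P0: store L1 := 92 | P0:M(92), P1:I, P2:I | bus: BusRdX,Flush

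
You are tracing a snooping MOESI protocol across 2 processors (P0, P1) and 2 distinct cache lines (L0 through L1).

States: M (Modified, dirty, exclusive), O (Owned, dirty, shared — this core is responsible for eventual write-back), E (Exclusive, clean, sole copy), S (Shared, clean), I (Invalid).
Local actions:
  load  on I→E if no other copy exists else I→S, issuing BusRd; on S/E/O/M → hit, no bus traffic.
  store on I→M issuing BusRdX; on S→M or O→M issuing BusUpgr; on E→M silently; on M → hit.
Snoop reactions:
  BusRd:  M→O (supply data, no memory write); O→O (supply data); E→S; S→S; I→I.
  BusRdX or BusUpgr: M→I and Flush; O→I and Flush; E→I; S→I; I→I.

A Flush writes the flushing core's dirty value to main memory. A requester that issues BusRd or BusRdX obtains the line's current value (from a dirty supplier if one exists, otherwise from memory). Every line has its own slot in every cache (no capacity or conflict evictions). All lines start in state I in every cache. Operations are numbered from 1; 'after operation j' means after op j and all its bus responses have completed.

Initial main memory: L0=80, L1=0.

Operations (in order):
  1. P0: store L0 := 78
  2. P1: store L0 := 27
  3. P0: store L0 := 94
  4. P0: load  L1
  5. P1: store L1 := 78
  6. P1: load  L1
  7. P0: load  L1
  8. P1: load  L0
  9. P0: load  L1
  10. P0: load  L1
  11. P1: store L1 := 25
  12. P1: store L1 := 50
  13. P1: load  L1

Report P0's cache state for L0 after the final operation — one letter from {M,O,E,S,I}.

1. P0: store L0 := 78  bus=[BusRdX]  L0: P0=M P1=I  mem[L0]=80
2. P1: store L0 := 27  bus=[BusRdX,Flush]  L0: P0=I P1=M  mem[L0]=78
3. P0: store L0 := 94  bus=[BusRdX,Flush]  L0: P0=M P1=I  mem[L0]=27
4. P0: load  L1  bus=[BusRd]  L1: P0=E P1=I  mem[L1]=0
5. P1: store L1 := 78  bus=[BusRdX]  L1: P0=I P1=M  mem[L1]=0
6. P1: load  L1  bus=[-]  L1: P0=I P1=M  mem[L1]=0
7. P0: load  L1  bus=[BusRd]  L1: P0=S P1=O  mem[L1]=0
8. P1: load  L0  bus=[BusRd]  L0: P0=O P1=S  mem[L0]=27
9. P0: load  L1  bus=[-]  L1: P0=S P1=O  mem[L1]=0
10. P0: load  L1  bus=[-]  L1: P0=S P1=O  mem[L1]=0
11. P1: store L1 := 25  bus=[BusUpgr]  L1: P0=I P1=M  mem[L1]=0
12. P1: store L1 := 50  bus=[-]  L1: P0=I P1=M  mem[L1]=0
13. P1: load  L1  bus=[-]  L1: P0=I P1=M  mem[L1]=0

state = O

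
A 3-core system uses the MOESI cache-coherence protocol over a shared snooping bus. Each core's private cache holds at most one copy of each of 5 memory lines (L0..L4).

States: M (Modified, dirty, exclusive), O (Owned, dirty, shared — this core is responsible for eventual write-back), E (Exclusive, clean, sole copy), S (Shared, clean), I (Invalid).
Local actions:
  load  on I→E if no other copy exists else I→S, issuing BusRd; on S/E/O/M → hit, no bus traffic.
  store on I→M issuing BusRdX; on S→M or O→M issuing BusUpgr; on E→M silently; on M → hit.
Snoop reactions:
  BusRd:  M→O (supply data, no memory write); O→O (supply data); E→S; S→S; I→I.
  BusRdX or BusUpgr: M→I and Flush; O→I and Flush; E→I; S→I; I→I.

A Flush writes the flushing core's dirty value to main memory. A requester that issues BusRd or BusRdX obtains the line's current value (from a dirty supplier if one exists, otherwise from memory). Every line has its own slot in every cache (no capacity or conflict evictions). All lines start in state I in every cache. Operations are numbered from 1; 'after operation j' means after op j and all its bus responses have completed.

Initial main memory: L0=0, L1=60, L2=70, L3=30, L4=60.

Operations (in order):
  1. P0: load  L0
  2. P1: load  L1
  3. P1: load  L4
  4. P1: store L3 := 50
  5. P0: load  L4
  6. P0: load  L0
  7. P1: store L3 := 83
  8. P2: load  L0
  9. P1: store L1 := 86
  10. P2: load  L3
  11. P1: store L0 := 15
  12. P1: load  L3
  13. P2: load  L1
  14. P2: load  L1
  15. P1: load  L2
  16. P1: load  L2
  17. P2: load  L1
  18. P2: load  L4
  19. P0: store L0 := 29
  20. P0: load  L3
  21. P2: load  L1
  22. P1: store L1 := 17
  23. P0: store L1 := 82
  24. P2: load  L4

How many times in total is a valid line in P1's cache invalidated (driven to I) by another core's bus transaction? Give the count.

[1] P0: load  L0 | P0:E(0), P1:I, P2:I | bus: BusRd
[2] P1: load  L1 | P0:I, P1:E(60), P2:I | bus: BusRd
[3] P1: load  L4 | P0:I, P1:E(60), P2:I | bus: BusRd
[4] P1: store L3 := 50 | P0:I, P1:M(50), P2:I | bus: BusRdX
[5] P0: load  L4 | P0:S(60), P1:S(60), P2:I | bus: BusRd
[6] P0: load  L0 | P0:E(0), P1:I, P2:I | bus: none
[7] P1: store L3 := 83 | P0:I, P1:M(83), P2:I | bus: none
[8] P2: load  L0 | P0:S(0), P1:I, P2:S(0) | bus: BusRd
[9] P1: store L1 := 86 | P0:I, P1:M(86), P2:I | bus: none
[10] P2: load  L3 | P0:I, P1:O(83), P2:S(83) | bus: BusRd
[11] P1: store L0 := 15 | P0:I, P1:M(15), P2:I | bus: BusRdX
[12] P1: load  L3 | P0:I, P1:O(83), P2:S(83) | bus: none
[13] P2: load  L1 | P0:I, P1:O(86), P2:S(86) | bus: BusRd
[14] P2: load  L1 | P0:I, P1:O(86), P2:S(86) | bus: none
[15] P1: load  L2 | P0:I, P1:E(70), P2:I | bus: BusRd
[16] P1: load  L2 | P0:I, P1:E(70), P2:I | bus: none
[17] P2: load  L1 | P0:I, P1:O(86), P2:S(86) | bus: none
[18] P2: load  L4 | P0:S(60), P1:S(60), P2:S(60) | bus: BusRd
[19] P0: store L0 := 29 | P0:M(29), P1:I, P2:I | bus: BusRdX,Flush
[20] P0: load  L3 | P0:S(83), P1:O(83), P2:S(83) | bus: BusRd
[21] P2: load  L1 | P0:I, P1:O(86), P2:S(86) | bus: none
[22] P1: store L1 := 17 | P0:I, P1:M(17), P2:I | bus: BusUpgr
[23] P0: store L1 := 82 | P0:M(82), P1:I, P2:I | bus: BusRdX,Flush
[24] P2: load  L4 | P0:S(60), P1:S(60), P2:S(60) | bus: none

invalidations = 2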